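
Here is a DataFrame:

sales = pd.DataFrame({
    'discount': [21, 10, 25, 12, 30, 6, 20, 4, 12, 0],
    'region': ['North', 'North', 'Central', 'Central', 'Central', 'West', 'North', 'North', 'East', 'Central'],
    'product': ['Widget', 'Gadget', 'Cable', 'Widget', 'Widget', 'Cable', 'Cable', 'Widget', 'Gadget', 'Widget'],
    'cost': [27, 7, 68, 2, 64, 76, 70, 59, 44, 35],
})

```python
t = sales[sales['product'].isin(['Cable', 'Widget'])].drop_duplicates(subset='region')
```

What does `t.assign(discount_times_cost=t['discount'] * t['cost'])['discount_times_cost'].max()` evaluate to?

1700

filter rows where product in ['Cable', 'Widget']:
   discount   region product  cost
0        21    North  Widget    27
2        25  Central   Cable    68
3        12  Central  Widget     2
4        30  Central  Widget    64
5         6     West   Cable    76
6        20    North   Cable    70
7         4    North  Widget    59
9         0  Central  Widget    35
drop duplicate region (keep=first):
   discount   region product  cost
0        21    North  Widget    27
2        25  Central   Cable    68
5         6     West   Cable    76
add column discount_times_cost = t['discount'] * t['cost']:
   discount   region product  cost  discount_times_cost
0        21    North  Widget    27                  567
2        25  Central   Cable    68                 1700
5         6     West   Cable    76                  456
The max of column 'discount_times_cost' is 1700.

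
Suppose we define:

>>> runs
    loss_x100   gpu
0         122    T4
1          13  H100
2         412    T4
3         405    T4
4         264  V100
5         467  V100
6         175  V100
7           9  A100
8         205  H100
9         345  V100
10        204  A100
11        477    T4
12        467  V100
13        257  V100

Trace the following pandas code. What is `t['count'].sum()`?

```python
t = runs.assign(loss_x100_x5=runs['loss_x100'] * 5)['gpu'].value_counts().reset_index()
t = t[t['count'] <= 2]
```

4

add column loss_x100_x5 = runs['loss_x100'] * 5:
    loss_x100   gpu  loss_x100_x5
0         122    T4           610
1          13  H100            65
2         412    T4          2060
3         405    T4          2025
4         264  V100          1320
5         467  V100          2335
6         175  V100           875
7           9  A100            45
8         205  H100          1025
9         345  V100          1725
10        204  A100          1020
11        477    T4          2385
12        467  V100          2335
13        257  V100          1285
value_counts of gpu:
gpu
V100    6
T4      4
H100    2
A100    2
Name: count, dtype: int64
reset_index():
    gpu  count
0  V100      6
1    T4      4
2  H100      2
3  A100      2
filter rows where count <= 2:
    gpu  count
2  H100      2
3  A100      2
Hence 4.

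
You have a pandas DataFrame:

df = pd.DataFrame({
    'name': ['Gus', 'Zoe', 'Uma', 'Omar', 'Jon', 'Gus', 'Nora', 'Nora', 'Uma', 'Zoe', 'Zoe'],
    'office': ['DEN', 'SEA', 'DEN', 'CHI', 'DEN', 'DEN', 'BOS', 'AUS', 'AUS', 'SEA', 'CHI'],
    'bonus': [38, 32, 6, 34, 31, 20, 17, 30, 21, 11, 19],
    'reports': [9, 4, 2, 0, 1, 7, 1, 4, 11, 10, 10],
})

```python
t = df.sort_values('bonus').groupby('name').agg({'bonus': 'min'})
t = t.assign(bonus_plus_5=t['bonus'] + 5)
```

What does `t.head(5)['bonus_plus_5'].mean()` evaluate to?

26.6

sort by bonus:
    name office  bonus  reports
2    Uma    DEN      6        2
9    Zoe    SEA     11       10
6   Nora    BOS     17        1
10   Zoe    CHI     19       10
5    Gus    DEN     20        7
8    Uma    AUS     21       11
7   Nora    AUS     30        4
4    Jon    DEN     31        1
1    Zoe    SEA     32        4
3   Omar    CHI     34        0
0    Gus    DEN     38        9
group by name, min of bonus:
      bonus
name       
Gus      20
Jon      31
Nora     17
Omar     34
Uma       6
Zoe      11
add column bonus_plus_5 = t['bonus'] + 5:
      bonus  bonus_plus_5
name                     
Gus      20            25
Jon      31            36
Nora     17            22
Omar     34            39
Uma       6            11
Zoe      11            16
take first 5 rows:
      bonus  bonus_plus_5
name                     
Gus      20            25
Jon      31            36
Nora     17            22
Omar     34            39
Uma       6            11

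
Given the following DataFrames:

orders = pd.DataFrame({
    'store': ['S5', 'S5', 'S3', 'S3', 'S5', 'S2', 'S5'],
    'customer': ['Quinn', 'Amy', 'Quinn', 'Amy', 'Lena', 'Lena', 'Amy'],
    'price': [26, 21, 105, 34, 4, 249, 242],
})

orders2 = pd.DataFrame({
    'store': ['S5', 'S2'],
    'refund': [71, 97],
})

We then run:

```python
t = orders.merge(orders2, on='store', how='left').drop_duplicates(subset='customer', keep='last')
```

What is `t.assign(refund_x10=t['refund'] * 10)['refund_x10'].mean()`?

840.0

merge on 'store' (how='left') → 7 rows:
  store customer  price  refund
0    S5    Quinn     26    71.0
1    S5      Amy     21    71.0
2    S3    Quinn    105     NaN
3    S3      Amy     34     NaN
4    S5     Lena      4    71.0
5    S2     Lena    249    97.0
6    S5      Amy    242    71.0
drop duplicate customer (keep=last):
  store customer  price  refund
2    S3    Quinn    105     NaN
5    S2     Lena    249    97.0
6    S5      Amy    242    71.0
add column refund_x10 = t['refund'] * 10:
  store customer  price  refund  refund_x10
2    S3    Quinn    105     NaN         NaN
5    S2     Lena    249    97.0       970.0
6    S5      Amy    242    71.0       710.0
Taking the mean of column 'refund_x10' gives 840.0.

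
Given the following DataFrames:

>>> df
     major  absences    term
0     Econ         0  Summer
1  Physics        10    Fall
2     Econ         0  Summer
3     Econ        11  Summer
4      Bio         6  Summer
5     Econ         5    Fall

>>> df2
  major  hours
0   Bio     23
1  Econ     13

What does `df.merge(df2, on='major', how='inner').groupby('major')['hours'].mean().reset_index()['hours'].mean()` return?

18.0

merge on 'major' (how='inner') → 5 rows:
  major  absences    term  hours
0  Econ         0  Summer     13
1  Econ         0  Summer     13
2  Econ        11  Summer     13
3   Bio         6  Summer     23
4  Econ         5    Fall     13
group by major, mean of hours:
major
Bio     23.0
Econ    13.0
Name: hours, dtype: float64
reset_index():
  major  hours
0   Bio   23.0
1  Econ   13.0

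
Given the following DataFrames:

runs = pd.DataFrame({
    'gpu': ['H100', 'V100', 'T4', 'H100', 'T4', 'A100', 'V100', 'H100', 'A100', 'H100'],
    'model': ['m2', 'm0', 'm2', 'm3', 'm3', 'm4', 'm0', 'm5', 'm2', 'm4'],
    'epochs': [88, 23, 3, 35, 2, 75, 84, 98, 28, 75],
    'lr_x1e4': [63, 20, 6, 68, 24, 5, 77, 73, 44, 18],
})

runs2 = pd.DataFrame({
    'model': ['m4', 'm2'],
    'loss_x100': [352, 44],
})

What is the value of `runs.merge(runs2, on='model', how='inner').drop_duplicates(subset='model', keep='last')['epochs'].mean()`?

51.5

merge on 'model' (how='inner') → 5 rows:
    gpu model  epochs  lr_x1e4  loss_x100
0  H100    m2      88       63         44
1    T4    m2       3        6         44
2  A100    m4      75        5        352
3  A100    m2      28       44         44
4  H100    m4      75       18        352
drop duplicate model (keep=last):
    gpu model  epochs  lr_x1e4  loss_x100
3  A100    m2      28       44         44
4  H100    m4      75       18        352
Then the mean of column 'epochs': 51.5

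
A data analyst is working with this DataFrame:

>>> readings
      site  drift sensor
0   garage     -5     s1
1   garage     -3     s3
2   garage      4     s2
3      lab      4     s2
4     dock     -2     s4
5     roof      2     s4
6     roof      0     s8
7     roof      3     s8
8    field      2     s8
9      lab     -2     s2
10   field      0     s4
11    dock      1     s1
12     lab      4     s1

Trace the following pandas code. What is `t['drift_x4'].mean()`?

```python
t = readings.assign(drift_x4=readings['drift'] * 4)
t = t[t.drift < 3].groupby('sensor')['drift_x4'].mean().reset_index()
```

add column drift_x4 = readings['drift'] * 4:
      site  drift sensor  drift_x4
0   garage     -5     s1       -20
1   garage     -3     s3       -12
2   garage      4     s2        16
3      lab      4     s2        16
4     dock     -2     s4        -8
5     roof      2     s4         8
6     roof      0     s8         0
7     roof      3     s8        12
8    field      2     s8         8
9      lab     -2     s2        -8
10   field      0     s4         0
11    dock      1     s1         4
12     lab      4     s1        16
filter rows where drift < 3:
      site  drift sensor  drift_x4
0   garage     -5     s1       -20
1   garage     -3     s3       -12
4     dock     -2     s4        -8
5     roof      2     s4         8
6     roof      0     s8         0
8    field      2     s8         8
9      lab     -2     s2        -8
10   field      0     s4         0
11    dock      1     s1         4
group by sensor, mean of drift_x4:
sensor
s1    -8.0
s2    -8.0
s3   -12.0
s4     0.0
s8     4.0
Name: drift_x4, dtype: float64
reset_index():
  sensor  drift_x4
0     s1      -8.0
1     s2      -8.0
2     s3     -12.0
3     s4       0.0
4     s8       4.0
Reading off the mean of column 'drift_x4', we get -4.8.

-4.8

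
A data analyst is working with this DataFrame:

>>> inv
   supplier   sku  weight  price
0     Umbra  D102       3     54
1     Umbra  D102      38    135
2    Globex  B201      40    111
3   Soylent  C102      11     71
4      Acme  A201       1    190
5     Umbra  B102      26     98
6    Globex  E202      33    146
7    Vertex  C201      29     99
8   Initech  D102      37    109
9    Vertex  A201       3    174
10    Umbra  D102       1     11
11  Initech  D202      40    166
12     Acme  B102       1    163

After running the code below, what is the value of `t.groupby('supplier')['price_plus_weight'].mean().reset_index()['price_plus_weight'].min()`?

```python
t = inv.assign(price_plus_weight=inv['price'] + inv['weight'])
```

82.0

add column price_plus_weight = inv['price'] + inv['weight']:
   supplier   sku  weight  price  price_plus_weight
0     Umbra  D102       3     54                 57
1     Umbra  D102      38    135                173
2    Globex  B201      40    111                151
3   Soylent  C102      11     71                 82
4      Acme  A201       1    190                191
5     Umbra  B102      26     98                124
6    Globex  E202      33    146                179
7    Vertex  C201      29     99                128
8   Initech  D102      37    109                146
9    Vertex  A201       3    174                177
10    Umbra  D102       1     11                 12
11  Initech  D202      40    166                206
12     Acme  B102       1    163                164
group by supplier, mean of price_plus_weight:
supplier
Acme       177.5
Globex     165.0
Initech    176.0
Soylent     82.0
Umbra       91.5
Vertex     152.5
Name: price_plus_weight, dtype: float64
reset_index():
  supplier  price_plus_weight
0     Acme              177.5
1   Globex              165.0
2  Initech              176.0
3  Soylent               82.0
4    Umbra               91.5
5   Vertex              152.5
The min of column 'price_plus_weight' is 82.0.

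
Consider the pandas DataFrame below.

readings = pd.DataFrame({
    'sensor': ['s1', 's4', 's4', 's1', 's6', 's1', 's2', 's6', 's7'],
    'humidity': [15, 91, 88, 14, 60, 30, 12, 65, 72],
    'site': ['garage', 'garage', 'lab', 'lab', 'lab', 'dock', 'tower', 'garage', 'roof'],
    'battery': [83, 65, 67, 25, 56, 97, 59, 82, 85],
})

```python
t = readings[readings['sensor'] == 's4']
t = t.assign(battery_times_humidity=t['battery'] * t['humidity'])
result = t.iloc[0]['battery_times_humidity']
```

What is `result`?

5915

filter rows where sensor == 's4':
  sensor  humidity    site  battery
1     s4        91  garage       65
2     s4        88     lab       67
add column battery_times_humidity = t['battery'] * t['humidity']:
  sensor  humidity    site  battery  battery_times_humidity
1     s4        91  garage       65                    5915
2     s4        88     lab       67                    5896
So iloc[0]['battery_times_humidity'] = 5915.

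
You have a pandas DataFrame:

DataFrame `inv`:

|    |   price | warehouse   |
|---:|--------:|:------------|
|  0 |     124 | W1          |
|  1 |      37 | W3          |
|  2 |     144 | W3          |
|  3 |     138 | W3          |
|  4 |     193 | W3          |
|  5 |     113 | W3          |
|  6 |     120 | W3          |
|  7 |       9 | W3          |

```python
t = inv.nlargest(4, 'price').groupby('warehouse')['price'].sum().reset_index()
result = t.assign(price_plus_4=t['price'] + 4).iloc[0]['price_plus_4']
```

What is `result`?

128

take 4 rows with largest price:
   price warehouse
4    193        W3
2    144        W3
3    138        W3
0    124        W1
group by warehouse, sum of price:
warehouse
W1    124
W3    475
Name: price, dtype: int64
reset_index():
  warehouse  price
0        W1    124
1        W3    475
add column price_plus_4 = t['price'] + 4:
  warehouse  price  price_plus_4
0        W1    124           128
1        W3    475           479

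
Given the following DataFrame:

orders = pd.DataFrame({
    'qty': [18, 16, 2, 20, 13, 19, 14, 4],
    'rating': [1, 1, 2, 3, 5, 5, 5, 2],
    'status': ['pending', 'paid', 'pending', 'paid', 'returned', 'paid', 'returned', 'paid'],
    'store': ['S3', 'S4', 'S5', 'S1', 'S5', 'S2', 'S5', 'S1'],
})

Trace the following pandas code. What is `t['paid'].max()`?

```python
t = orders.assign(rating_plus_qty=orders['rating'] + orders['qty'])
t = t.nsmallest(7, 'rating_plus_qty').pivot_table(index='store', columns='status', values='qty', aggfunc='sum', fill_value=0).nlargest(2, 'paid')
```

24

add column rating_plus_qty = orders['rating'] + orders['qty']:
   qty  rating    status store  rating_plus_qty
0   18       1   pending    S3               19
1   16       1      paid    S4               17
2    2       2   pending    S5                4
3   20       3      paid    S1               23
4   13       5  returned    S5               18
5   19       5      paid    S2               24
6   14       5  returned    S5               19
7    4       2      paid    S1                6
take 7 rows with smallest rating_plus_qty:
   qty  rating    status store  rating_plus_qty
2    2       2   pending    S5                4
7    4       2      paid    S1                6
1   16       1      paid    S4               17
4   13       5  returned    S5               18
0   18       1   pending    S3               19
6   14       5  returned    S5               19
3   20       3      paid    S1               23
pivot: rows=store, cols=status, sum(qty):
status  paid  pending  returned
store                          
S1        24        0         0
S3         0       18         0
S4        16        0         0
S5         0        2        27
take 2 rows with largest paid:
status  paid  pending  returned
store                          
S1        24        0         0
S4        16        0         0
Then the max of column 'paid': 24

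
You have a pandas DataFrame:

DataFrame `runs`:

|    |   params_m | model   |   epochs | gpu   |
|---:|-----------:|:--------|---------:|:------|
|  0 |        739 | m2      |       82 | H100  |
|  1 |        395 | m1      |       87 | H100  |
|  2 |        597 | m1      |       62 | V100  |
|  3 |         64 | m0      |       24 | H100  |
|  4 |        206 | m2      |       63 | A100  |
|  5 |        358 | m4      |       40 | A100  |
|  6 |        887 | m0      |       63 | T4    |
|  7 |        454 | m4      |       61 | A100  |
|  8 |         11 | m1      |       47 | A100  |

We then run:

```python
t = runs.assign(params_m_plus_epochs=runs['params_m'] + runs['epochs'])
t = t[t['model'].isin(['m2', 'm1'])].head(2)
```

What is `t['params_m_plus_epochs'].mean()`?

add column params_m_plus_epochs = runs['params_m'] + runs['epochs']:
   params_m model  epochs   gpu  params_m_plus_epochs
0       739    m2      82  H100                   821
1       395    m1      87  H100                   482
2       597    m1      62  V100                   659
3        64    m0      24  H100                    88
4       206    m2      63  A100                   269
5       358    m4      40  A100                   398
6       887    m0      63    T4                   950
7       454    m4      61  A100                   515
8        11    m1      47  A100                    58
filter rows where model in ['m2', 'm1']:
   params_m model  epochs   gpu  params_m_plus_epochs
0       739    m2      82  H100                   821
1       395    m1      87  H100                   482
2       597    m1      62  V100                   659
4       206    m2      63  A100                   269
8        11    m1      47  A100                    58
take first 2 rows:
   params_m model  epochs   gpu  params_m_plus_epochs
0       739    m2      82  H100                   821
1       395    m1      87  H100                   482
So mean() = 651.5.

651.5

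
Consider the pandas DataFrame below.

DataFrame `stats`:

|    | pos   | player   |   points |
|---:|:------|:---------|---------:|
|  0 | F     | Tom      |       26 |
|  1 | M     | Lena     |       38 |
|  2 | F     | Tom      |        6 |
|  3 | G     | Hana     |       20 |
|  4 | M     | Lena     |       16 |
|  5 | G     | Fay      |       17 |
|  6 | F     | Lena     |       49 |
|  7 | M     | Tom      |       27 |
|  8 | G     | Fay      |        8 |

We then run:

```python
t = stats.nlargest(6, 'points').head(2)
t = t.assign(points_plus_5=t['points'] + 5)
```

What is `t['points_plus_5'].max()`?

54

take 6 rows with largest points:
  pos player  points
6   F   Lena      49
1   M   Lena      38
7   M    Tom      27
0   F    Tom      26
3   G   Hana      20
5   G    Fay      17
take first 2 rows:
  pos player  points
6   F   Lena      49
1   M   Lena      38
add column points_plus_5 = t['points'] + 5:
  pos player  points  points_plus_5
6   F   Lena      49             54
1   M   Lena      38             43
The max of column 'points_plus_5' is 54.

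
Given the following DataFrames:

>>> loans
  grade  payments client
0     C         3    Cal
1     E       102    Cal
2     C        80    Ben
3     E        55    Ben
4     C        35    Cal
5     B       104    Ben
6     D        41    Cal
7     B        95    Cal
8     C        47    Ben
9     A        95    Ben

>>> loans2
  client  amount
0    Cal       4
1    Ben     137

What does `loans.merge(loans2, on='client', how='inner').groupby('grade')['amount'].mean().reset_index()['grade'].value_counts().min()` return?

merge on 'client' (how='inner') → 10 rows:
  grade  payments client  amount
0     C         3    Cal       4
1     E       102    Cal       4
2     C        80    Ben     137
3     E        55    Ben     137
4     C        35    Cal       4
5     B       104    Ben     137
6     D        41    Cal       4
7     B        95    Cal       4
8     C        47    Ben     137
9     A        95    Ben     137
group by grade, mean of amount:
grade
A    137.0
B     70.5
C     70.5
D      4.0
E     70.5
Name: amount, dtype: float64
reset_index():
  grade  amount
0     A   137.0
1     B    70.5
2     C    70.5
3     D     4.0
4     E    70.5
value_counts of grade:
grade
A    1
B    1
C    1
D    1
E    1
Name: count, dtype: int64

1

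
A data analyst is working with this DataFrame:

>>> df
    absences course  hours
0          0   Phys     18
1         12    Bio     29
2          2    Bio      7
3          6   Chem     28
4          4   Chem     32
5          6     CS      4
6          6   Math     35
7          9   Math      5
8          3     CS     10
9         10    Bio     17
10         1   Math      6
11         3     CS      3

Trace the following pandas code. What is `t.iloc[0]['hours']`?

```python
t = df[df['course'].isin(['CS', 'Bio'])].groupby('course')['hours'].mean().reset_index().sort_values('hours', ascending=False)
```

17.6666666667

filter rows where course in ['CS', 'Bio']:
    absences course  hours
1         12    Bio     29
2          2    Bio      7
5          6     CS      4
8          3     CS     10
9         10    Bio     17
11         3     CS      3
group by course, mean of hours:
course
Bio    17.666667
CS      5.666667
Name: hours, dtype: float64
reset_index():
  course      hours
0    Bio  17.666667
1     CS   5.666667
sort by hours descending:
  course      hours
0    Bio  17.666667
1     CS   5.666667
Reading off the value at position 0, column 'hours', we get 17.6666666667.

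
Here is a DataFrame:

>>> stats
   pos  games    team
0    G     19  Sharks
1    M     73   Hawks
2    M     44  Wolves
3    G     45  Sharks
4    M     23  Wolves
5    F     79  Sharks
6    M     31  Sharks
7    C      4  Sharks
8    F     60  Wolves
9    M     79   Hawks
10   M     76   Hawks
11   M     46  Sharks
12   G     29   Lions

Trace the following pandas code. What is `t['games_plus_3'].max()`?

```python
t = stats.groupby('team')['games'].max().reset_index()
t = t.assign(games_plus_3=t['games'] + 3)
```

82

group by team, max of games:
team
Hawks     79
Lions     29
Sharks    79
Wolves    60
Name: games, dtype: int64
reset_index():
     team  games
0   Hawks     79
1   Lions     29
2  Sharks     79
3  Wolves     60
add column games_plus_3 = t['games'] + 3:
     team  games  games_plus_3
0   Hawks     79            82
1   Lions     29            32
2  Sharks     79            82
3  Wolves     60            63
max of column 'games_plus_3' → 82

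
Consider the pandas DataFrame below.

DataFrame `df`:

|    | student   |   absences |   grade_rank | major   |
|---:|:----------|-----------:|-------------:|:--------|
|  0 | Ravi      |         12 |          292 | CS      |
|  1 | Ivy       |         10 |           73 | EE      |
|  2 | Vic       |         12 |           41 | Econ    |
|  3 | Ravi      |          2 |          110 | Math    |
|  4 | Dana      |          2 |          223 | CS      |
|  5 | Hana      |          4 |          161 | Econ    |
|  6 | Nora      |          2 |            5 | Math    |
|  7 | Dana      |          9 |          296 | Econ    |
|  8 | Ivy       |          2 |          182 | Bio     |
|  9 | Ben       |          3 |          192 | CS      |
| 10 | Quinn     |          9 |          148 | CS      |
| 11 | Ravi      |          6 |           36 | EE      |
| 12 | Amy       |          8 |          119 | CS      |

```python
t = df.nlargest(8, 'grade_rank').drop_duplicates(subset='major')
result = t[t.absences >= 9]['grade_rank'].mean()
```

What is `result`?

take 8 rows with largest grade_rank:
   student  absences  grade_rank major
7     Dana         9         296  Econ
0     Ravi        12         292    CS
4     Dana         2         223    CS
9      Ben         3         192    CS
8      Ivy         2         182   Bio
5     Hana         4         161  Econ
10   Quinn         9         148    CS
12     Amy         8         119    CS
drop duplicate major (keep=first):
  student  absences  grade_rank major
7    Dana         9         296  Econ
0    Ravi        12         292    CS
8     Ivy         2         182   Bio
filter rows where absences >= 9:
  student  absences  grade_rank major
7    Dana         9         296  Econ
0    Ravi        12         292    CS

294.0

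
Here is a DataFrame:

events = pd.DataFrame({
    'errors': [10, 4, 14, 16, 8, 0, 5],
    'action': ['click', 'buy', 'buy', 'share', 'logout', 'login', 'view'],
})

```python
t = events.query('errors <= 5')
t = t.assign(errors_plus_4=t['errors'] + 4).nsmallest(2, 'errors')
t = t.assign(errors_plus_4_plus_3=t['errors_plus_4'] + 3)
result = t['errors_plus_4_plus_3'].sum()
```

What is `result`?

filter rows where errors <= 5:
   errors action
1       4    buy
5       0  login
6       5   view
add column errors_plus_4 = t['errors'] + 4:
   errors action  errors_plus_4
1       4    buy              8
5       0  login              4
6       5   view              9
take 2 rows with smallest errors:
   errors action  errors_plus_4
5       0  login              4
1       4    buy              8
add column errors_plus_4_plus_3 = t['errors_plus_4'] + 3:
   errors action  errors_plus_4  errors_plus_4_plus_3
5       0  login              4                     7
1       4    buy              8                    11
Reading off the sum of column 'errors_plus_4_plus_3', we get 18.

18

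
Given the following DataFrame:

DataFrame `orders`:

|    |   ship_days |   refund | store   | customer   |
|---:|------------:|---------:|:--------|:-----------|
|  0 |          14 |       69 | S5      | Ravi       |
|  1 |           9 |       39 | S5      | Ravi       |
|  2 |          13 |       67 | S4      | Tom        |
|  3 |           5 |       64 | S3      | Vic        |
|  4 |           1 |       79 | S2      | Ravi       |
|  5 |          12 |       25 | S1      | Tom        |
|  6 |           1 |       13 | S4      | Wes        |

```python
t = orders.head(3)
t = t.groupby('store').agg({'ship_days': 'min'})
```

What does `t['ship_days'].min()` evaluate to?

9

take first 3 rows:
   ship_days  refund store customer
0         14      69    S5     Ravi
1          9      39    S5     Ravi
2         13      67    S4      Tom
group by store, min of ship_days:
       ship_days
store           
S4            13
S5             9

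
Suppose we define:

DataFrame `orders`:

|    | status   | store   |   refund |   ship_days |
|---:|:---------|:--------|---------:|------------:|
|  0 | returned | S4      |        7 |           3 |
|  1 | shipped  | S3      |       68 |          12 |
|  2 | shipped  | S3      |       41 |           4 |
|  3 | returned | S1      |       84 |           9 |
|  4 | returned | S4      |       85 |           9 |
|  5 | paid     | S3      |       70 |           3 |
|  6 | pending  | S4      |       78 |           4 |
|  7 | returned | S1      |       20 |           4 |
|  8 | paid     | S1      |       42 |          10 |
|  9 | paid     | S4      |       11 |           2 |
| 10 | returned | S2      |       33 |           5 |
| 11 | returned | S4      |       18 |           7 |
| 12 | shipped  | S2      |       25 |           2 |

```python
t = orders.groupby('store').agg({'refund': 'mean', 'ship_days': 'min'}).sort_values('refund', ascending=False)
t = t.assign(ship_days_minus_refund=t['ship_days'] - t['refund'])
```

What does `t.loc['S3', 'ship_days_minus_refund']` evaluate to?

group by store: mean(refund), min(ship_days):
          refund  ship_days
store                      
S1     48.666667          4
S2     29.000000          2
S3     59.666667          3
S4     39.800000          2
sort by refund descending:
          refund  ship_days
store                      
S3     59.666667          3
S1     48.666667          4
S4     39.800000          2
S2     29.000000          2
add column ship_days_minus_refund = t['ship_days'] - t['refund']:
          refund  ship_days  ship_days_minus_refund
store                                              
S3     59.666667          3              -56.666667
S1     48.666667          4              -44.666667
S4     39.800000          2              -37.800000
S2     29.000000          2              -27.000000
The value at row 'S3', column 'ship_days_minus_refund' is -56.6666666667.

-56.6666666667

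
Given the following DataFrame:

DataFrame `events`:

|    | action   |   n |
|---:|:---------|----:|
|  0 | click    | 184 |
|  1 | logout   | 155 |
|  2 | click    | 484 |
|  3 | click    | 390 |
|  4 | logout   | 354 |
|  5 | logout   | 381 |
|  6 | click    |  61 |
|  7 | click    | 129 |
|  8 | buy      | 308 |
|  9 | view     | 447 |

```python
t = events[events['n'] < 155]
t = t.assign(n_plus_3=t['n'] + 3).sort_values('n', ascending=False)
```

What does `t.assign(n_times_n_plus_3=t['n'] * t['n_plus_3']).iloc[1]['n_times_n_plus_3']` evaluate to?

filter rows where n < 155:
  action    n
6  click   61
7  click  129
add column n_plus_3 = t['n'] + 3:
  action    n  n_plus_3
6  click   61        64
7  click  129       132
sort by n descending:
  action    n  n_plus_3
7  click  129       132
6  click   61        64
add column n_times_n_plus_3 = t['n'] * t['n_plus_3']:
  action    n  n_plus_3  n_times_n_plus_3
7  click  129       132             17028
6  click   61        64              3904
Hence 3904.

3904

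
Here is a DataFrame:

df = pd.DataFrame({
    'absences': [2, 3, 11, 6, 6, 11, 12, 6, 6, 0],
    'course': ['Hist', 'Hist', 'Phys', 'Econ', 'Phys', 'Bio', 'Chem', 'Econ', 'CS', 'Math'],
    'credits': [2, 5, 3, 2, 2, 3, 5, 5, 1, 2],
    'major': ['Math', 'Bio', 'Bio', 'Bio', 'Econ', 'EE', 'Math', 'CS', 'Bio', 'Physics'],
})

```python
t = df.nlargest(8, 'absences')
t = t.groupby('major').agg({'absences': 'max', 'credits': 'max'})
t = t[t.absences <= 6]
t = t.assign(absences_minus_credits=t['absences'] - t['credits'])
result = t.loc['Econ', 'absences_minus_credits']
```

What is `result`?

take 8 rows with largest absences:
   absences course  credits major
6        12   Chem        5  Math
2        11   Phys        3   Bio
5        11    Bio        3    EE
3         6   Econ        2   Bio
4         6   Phys        2  Econ
7         6   Econ        5    CS
8         6     CS        1   Bio
1         3   Hist        5   Bio
group by major: max(absences), max(credits):
       absences  credits
major                   
Bio          11        5
CS            6        5
EE           11        3
Econ          6        2
Math         12        5
filter rows where absences <= 6:
       absences  credits
major                   
CS            6        5
Econ          6        2
add column absences_minus_credits = t['absences'] - t['credits']:
       absences  credits  absences_minus_credits
major                                           
CS            6        5                       1
Econ          6        2                       4
So loc['Econ', 'absences_minus_credits'] = 4.

4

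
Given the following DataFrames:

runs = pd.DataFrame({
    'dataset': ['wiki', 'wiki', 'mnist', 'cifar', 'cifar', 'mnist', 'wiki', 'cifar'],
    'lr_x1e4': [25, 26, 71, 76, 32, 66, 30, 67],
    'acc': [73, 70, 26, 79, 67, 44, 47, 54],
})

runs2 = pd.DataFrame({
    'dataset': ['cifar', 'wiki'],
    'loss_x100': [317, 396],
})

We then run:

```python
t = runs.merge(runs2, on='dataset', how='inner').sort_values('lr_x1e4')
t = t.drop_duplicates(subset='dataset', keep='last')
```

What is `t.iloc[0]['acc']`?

merge on 'dataset' (how='inner') → 6 rows:
  dataset  lr_x1e4  acc  loss_x100
0    wiki       25   73        396
1    wiki       26   70        396
2   cifar       76   79        317
3   cifar       32   67        317
4    wiki       30   47        396
5   cifar       67   54        317
sort by lr_x1e4:
  dataset  lr_x1e4  acc  loss_x100
0    wiki       25   73        396
1    wiki       26   70        396
4    wiki       30   47        396
3   cifar       32   67        317
5   cifar       67   54        317
2   cifar       76   79        317
drop duplicate dataset (keep=last):
  dataset  lr_x1e4  acc  loss_x100
4    wiki       30   47        396
2   cifar       76   79        317
Finally, value at position 0, column 'acc' = 47.

47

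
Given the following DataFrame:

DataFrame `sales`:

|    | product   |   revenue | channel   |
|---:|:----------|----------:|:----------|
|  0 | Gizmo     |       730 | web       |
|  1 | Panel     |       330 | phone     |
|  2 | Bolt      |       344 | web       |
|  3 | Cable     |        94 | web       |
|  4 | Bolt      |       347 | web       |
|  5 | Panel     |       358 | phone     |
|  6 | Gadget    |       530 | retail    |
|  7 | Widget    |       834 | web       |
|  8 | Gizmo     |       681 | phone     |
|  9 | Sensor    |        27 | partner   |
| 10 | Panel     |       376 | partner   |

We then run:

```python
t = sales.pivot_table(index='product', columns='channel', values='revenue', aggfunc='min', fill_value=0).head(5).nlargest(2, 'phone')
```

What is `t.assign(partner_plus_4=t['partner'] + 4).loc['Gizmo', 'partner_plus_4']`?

4

pivot: rows=product, cols=channel, min(revenue):
channel  partner  phone  retail  web
product                             
Bolt           0      0       0  344
Cable          0      0       0   94
Gadget         0      0     530    0
Gizmo          0    681       0  730
Panel        376    330       0    0
Sensor        27      0       0    0
Widget         0      0       0  834
take first 5 rows:
channel  partner  phone  retail  web
product                             
Bolt           0      0       0  344
Cable          0      0       0   94
Gadget         0      0     530    0
Gizmo          0    681       0  730
Panel        376    330       0    0
take 2 rows with largest phone:
channel  partner  phone  retail  web
product                             
Gizmo          0    681       0  730
Panel        376    330       0    0
add column partner_plus_4 = t['partner'] + 4:
channel  partner  phone  retail  web  partner_plus_4
product                                             
Gizmo          0    681       0  730               4
Panel        376    330       0    0             380
value at row 'Gizmo', column 'partner_plus_4' → 4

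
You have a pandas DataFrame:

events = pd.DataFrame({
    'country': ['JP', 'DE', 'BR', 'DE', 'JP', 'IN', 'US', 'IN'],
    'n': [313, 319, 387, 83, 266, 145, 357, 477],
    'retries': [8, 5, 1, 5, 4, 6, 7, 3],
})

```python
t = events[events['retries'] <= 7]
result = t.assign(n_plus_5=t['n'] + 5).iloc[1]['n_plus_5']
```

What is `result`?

filter rows where retries <= 7:
  country    n  retries
1      DE  319        5
2      BR  387        1
3      DE   83        5
4      JP  266        4
5      IN  145        6
6      US  357        7
7      IN  477        3
add column n_plus_5 = t['n'] + 5:
  country    n  retries  n_plus_5
1      DE  319        5       324
2      BR  387        1       392
3      DE   83        5        88
4      JP  266        4       271
5      IN  145        6       150
6      US  357        7       362
7      IN  477        3       482
Finally, value at position 1, column 'n_plus_5' = 392.

392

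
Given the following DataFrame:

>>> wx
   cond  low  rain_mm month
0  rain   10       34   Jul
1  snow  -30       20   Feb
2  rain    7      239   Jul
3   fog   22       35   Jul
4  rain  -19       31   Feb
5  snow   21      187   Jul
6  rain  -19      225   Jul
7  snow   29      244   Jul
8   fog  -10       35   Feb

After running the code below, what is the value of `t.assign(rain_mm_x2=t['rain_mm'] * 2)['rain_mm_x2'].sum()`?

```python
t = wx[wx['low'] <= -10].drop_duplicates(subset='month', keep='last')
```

520

filter rows where low <= -10:
   cond  low  rain_mm month
1  snow  -30       20   Feb
4  rain  -19       31   Feb
6  rain  -19      225   Jul
8   fog  -10       35   Feb
drop duplicate month (keep=last):
   cond  low  rain_mm month
6  rain  -19      225   Jul
8   fog  -10       35   Feb
add column rain_mm_x2 = t['rain_mm'] * 2:
   cond  low  rain_mm month  rain_mm_x2
6  rain  -19      225   Jul         450
8   fog  -10       35   Feb          70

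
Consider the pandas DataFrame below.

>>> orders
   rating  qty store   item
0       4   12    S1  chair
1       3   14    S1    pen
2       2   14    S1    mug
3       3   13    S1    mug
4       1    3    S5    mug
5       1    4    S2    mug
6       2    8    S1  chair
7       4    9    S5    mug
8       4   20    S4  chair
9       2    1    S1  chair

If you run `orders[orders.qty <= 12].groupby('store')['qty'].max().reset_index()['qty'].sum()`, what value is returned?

25

filter rows where qty <= 12:
   rating  qty store   item
0       4   12    S1  chair
4       1    3    S5    mug
5       1    4    S2    mug
6       2    8    S1  chair
7       4    9    S5    mug
9       2    1    S1  chair
group by store, max of qty:
store
S1    12
S2     4
S5     9
Name: qty, dtype: int64
reset_index():
  store  qty
0    S1   12
1    S2    4
2    S5    9
So sum() = 25.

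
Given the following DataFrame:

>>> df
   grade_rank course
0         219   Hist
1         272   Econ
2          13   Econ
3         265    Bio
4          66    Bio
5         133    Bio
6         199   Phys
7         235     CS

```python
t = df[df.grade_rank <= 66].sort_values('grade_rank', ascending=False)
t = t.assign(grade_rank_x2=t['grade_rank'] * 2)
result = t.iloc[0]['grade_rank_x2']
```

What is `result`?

132

filter rows where grade_rank <= 66:
   grade_rank course
2          13   Econ
4          66    Bio
sort by grade_rank descending:
   grade_rank course
4          66    Bio
2          13   Econ
add column grade_rank_x2 = t['grade_rank'] * 2:
   grade_rank course  grade_rank_x2
4          66    Bio            132
2          13   Econ             26
So iloc[0]['grade_rank_x2'] = 132.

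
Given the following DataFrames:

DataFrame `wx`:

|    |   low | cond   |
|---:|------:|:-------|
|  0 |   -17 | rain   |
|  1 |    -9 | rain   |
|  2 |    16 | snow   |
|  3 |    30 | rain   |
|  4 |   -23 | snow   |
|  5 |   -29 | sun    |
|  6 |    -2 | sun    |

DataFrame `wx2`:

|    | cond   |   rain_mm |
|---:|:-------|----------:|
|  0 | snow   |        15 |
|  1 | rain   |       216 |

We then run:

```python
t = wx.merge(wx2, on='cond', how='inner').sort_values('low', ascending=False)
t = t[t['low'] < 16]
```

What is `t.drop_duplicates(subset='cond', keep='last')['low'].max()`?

-17

merge on 'cond' (how='inner') → 5 rows:
   low  cond  rain_mm
0  -17  rain      216
1   -9  rain      216
2   16  snow       15
3   30  rain      216
4  -23  snow       15
sort by low descending:
   low  cond  rain_mm
3   30  rain      216
2   16  snow       15
1   -9  rain      216
0  -17  rain      216
4  -23  snow       15
filter rows where low < 16:
   low  cond  rain_mm
1   -9  rain      216
0  -17  rain      216
4  -23  snow       15
drop duplicate cond (keep=last):
   low  cond  rain_mm
0  -17  rain      216
4  -23  snow       15
The max of column 'low' is -17.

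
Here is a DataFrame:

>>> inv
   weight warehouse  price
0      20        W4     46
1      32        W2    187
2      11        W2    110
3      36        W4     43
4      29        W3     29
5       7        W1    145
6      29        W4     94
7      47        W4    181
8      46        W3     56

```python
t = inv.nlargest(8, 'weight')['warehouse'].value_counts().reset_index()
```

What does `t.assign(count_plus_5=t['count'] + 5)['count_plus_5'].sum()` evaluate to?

take 8 rows with largest weight:
   weight warehouse  price
7      47        W4    181
8      46        W3     56
3      36        W4     43
1      32        W2    187
4      29        W3     29
6      29        W4     94
0      20        W4     46
2      11        W2    110
value_counts of warehouse:
warehouse
W4    4
W3    2
W2    2
Name: count, dtype: int64
reset_index():
  warehouse  count
0        W4      4
1        W3      2
2        W2      2
add column count_plus_5 = t['count'] + 5:
  warehouse  count  count_plus_5
0        W4      4             9
1        W3      2             7
2        W2      2             7
Then the sum of column 'count_plus_5': 23

23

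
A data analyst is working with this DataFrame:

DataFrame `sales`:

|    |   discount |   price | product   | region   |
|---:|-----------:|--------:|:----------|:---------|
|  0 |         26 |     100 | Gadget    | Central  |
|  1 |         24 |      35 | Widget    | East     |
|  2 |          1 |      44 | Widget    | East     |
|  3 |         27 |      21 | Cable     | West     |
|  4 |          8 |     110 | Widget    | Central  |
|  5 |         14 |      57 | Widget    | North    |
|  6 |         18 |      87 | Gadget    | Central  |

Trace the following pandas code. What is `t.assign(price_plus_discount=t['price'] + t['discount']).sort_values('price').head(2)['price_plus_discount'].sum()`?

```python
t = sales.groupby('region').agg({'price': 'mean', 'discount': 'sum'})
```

112.5

group by region: mean(price), sum(discount):
         price  discount
region                  
Central   99.0        52
East      39.5        25
North     57.0        14
West      21.0        27
add column price_plus_discount = t['price'] + t['discount']:
         price  discount  price_plus_discount
region                                       
Central   99.0        52                151.0
East      39.5        25                 64.5
North     57.0        14                 71.0
West      21.0        27                 48.0
sort by price:
         price  discount  price_plus_discount
region                                       
West      21.0        27                 48.0
East      39.5        25                 64.5
North     57.0        14                 71.0
Central   99.0        52                151.0
take first 2 rows:
        price  discount  price_plus_discount
region                                      
West     21.0        27                 48.0
East     39.5        25                 64.5
sum of column 'price_plus_discount' → 112.5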